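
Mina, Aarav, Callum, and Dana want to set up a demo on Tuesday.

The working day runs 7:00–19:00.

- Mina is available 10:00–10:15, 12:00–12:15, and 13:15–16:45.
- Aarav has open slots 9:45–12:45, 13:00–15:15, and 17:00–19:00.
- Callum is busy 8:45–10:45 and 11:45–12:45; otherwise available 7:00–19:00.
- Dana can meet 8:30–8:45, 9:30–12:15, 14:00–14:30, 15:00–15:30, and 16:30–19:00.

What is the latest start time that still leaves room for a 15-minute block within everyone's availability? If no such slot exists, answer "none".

15:00

Callum free within 07:00–19:00: 07:00–08:45, 10:45–11:45, 12:45–19:00.
Mina ∩ Aarav: 10:00–10:15, 12:00–12:15, 13:15–15:15.
Mina ∩ Aarav ∩ Callum: 13:15–15:15.
Mina ∩ Aarav ∩ Callum ∩ Dana: 14:00–14:30, 15:00–15:15.
Windows ≥ 15 min: 14:00–14:30, 15:00–15:15.
Latest start in the last window 15:00–15:15 is 15:15 − 15 min = 15:00.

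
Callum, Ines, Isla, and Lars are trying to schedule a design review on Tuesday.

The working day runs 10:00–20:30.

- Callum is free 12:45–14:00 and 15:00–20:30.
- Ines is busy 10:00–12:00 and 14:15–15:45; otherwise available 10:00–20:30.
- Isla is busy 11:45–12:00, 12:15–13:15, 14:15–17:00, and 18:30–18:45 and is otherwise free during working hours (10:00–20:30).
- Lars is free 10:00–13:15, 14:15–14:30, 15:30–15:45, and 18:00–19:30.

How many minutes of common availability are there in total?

Ines free within 10:00–20:30: 12:00–14:15, 15:45–20:30.
Isla free within 10:00–20:30: 10:00–11:45, 12:00–12:15, 13:15–14:15, 17:00–18:30, 18:45–20:30.
Callum ∩ Ines: 12:45–14:00, 15:45–20:30.
Callum ∩ Ines ∩ Isla: 13:15–14:00, 17:00–18:30, 18:45–20:30.
Callum ∩ Ines ∩ Isla ∩ Lars: 18:00–18:30, 18:45–19:30.
Total common minutes: 30 + 45 = 75.

75 minutes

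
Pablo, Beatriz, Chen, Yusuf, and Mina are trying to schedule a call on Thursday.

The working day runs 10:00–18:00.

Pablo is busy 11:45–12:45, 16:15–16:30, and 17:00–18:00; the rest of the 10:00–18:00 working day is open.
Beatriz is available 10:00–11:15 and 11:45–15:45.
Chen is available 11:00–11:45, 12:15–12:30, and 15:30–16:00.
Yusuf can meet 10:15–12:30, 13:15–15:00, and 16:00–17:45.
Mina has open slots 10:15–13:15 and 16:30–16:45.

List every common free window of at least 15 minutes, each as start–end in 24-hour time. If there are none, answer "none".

Pablo free within 10:00–18:00: 10:00–11:45, 12:45–16:15, 16:30–17:00.
Pablo ∩ Beatriz: 10:00–11:15, 12:45–15:45.
Pablo ∩ Beatriz ∩ Chen: 11:00–11:15, 15:30–15:45.
Pablo ∩ Beatriz ∩ Chen ∩ Yusuf: 11:00–11:15.
Pablo ∩ Beatriz ∩ Chen ∩ Yusuf ∩ Mina: 11:00–11:15.
Windows ≥ 15 min: 11:00–11:15.

11:00–11:15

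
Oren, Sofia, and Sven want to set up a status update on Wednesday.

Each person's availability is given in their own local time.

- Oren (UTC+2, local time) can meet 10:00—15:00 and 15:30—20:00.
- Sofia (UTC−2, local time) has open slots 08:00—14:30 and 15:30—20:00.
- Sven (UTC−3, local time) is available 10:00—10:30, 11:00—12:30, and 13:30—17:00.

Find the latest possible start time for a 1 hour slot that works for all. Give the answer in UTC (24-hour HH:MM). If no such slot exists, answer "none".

14:30

Oren → UTC: 08:00–13:00, 13:30–18:00.
Sofia → UTC: 10:00–16:30, 17:30–22:00.
Sven → UTC: 13:00–13:30, 14:00–15:30, 16:30–20:00.
Oren ∩ Sofia: 10:00–13:00, 13:30–16:30, 17:30–18:00.
Oren ∩ Sofia ∩ Sven: 14:00–15:30, 17:30–18:00.
Windows ≥ 60 min: 14:00–15:30.
Latest start in the last window 14:00–15:30 is 15:30 − 60 min = 14:30.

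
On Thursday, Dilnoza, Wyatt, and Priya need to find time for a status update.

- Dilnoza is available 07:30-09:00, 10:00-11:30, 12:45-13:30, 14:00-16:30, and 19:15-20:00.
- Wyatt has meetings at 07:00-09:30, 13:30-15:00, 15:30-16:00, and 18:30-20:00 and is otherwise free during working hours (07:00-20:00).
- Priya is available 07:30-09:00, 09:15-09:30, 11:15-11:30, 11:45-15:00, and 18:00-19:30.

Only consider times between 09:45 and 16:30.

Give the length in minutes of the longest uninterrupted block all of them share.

45 minutes

Wyatt free within 07:00–20:00: 09:30–13:30, 15:00–15:30, 16:00–18:30.
Dilnoza ∩ Wyatt: 10:00–11:30, 12:45–13:30, 15:00–15:30, 16:00–16:30.
Dilnoza ∩ Wyatt ∩ Priya: 11:15–11:30, 12:45–13:30.
Restricted to 09:45–16:30: 11:15–11:30, 12:45–13:30.
Common window lengths: 15, 45 min; longest is 45.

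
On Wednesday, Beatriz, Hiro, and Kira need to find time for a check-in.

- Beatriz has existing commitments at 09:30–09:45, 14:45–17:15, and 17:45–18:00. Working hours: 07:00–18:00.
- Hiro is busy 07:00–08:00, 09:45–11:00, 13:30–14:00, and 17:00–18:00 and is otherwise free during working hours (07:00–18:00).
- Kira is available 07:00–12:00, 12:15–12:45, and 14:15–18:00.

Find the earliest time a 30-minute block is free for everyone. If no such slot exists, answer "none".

Beatriz free within 07:00–18:00: 07:00–09:30, 09:45–14:45, 17:15–17:45.
Hiro free within 07:00–18:00: 08:00–09:45, 11:00–13:30, 14:00–17:00.
Beatriz ∩ Hiro: 08:00–09:30, 11:00–13:30, 14:00–14:45.
Beatriz ∩ Hiro ∩ Kira: 08:00–09:30, 11:00–12:00, 12:15–12:45, 14:15–14:45.
Windows ≥ 30 min: 08:00–09:30, 11:00–12:00, 12:15–12:45, 14:15–14:45.
Earliest such window starts at 08:00.

08:00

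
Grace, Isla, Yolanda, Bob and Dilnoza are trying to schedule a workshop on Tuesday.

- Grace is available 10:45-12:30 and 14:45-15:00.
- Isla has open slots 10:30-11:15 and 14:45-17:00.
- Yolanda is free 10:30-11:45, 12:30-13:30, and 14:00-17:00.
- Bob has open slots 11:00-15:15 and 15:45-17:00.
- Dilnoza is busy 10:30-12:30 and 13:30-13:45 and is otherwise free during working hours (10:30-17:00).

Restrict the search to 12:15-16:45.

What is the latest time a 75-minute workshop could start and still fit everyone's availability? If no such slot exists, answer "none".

Dilnoza free within 10:30–17:00: 12:30–13:30, 13:45–17:00.
Grace ∩ Isla: 10:45–11:15, 14:45–15:00.
Grace ∩ Isla ∩ Yolanda: 10:45–11:15, 14:45–15:00.
Grace ∩ Isla ∩ Yolanda ∩ Bob: 11:00–11:15, 14:45–15:00.
Grace ∩ Isla ∩ Yolanda ∩ Bob ∩ Dilnoza: 14:45–15:00.
Restricted to 12:15–16:45: 14:45–15:00.
Windows ≥ 75 min: (none).

none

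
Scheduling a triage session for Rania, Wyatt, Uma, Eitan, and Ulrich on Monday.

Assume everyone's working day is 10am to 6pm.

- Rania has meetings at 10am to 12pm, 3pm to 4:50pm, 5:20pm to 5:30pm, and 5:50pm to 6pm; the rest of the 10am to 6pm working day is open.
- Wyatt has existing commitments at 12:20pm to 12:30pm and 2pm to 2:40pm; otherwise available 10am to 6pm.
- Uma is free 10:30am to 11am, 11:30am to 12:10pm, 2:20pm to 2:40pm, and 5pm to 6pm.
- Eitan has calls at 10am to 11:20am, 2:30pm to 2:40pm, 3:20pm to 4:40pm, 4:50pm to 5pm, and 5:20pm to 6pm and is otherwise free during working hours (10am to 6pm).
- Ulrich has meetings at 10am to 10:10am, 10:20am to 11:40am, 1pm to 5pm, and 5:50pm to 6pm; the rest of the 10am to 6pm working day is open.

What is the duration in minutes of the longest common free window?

Rania free within 10:00–18:00: 12:00–15:00, 16:50–17:20, 17:30–17:50.
Wyatt free within 10:00–18:00: 10:00–12:20, 12:30–14:00, 14:40–18:00.
Eitan free within 10:00–18:00: 11:20–14:30, 14:40–15:20, 16:40–16:50, 17:00–17:20.
Ulrich free within 10:00–18:00: 10:10–10:20, 11:40–13:00, 17:00–17:50.
Rania ∩ Wyatt: 12:00–12:20, 12:30–14:00, 14:40–15:00, 16:50–17:20, 17:30–17:50.
Rania ∩ Wyatt ∩ Uma: 12:00–12:10, 17:00–17:20, 17:30–17:50.
Rania ∩ Wyatt ∩ Uma ∩ Eitan: 12:00–12:10, 17:00–17:20.
Rania ∩ Wyatt ∩ Uma ∩ Eitan ∩ Ulrich: 12:00–12:10, 17:00–17:20.
Common window lengths: 10, 20 min; longest is 20.

20 minutes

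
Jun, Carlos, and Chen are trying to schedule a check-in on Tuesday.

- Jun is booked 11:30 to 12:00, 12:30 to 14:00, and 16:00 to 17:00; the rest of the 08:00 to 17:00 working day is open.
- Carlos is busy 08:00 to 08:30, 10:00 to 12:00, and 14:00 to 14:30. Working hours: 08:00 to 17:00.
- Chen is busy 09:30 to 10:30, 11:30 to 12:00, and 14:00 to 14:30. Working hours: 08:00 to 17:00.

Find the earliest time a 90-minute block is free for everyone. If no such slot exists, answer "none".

14:30

Jun free within 08:00–17:00: 08:00–11:30, 12:00–12:30, 14:00–16:00.
Carlos free within 08:00–17:00: 08:30–10:00, 12:00–14:00, 14:30–17:00.
Chen free within 08:00–17:00: 08:00–09:30, 10:30–11:30, 12:00–14:00, 14:30–17:00.
Jun ∩ Carlos: 08:30–10:00, 12:00–12:30, 14:30–16:00.
Jun ∩ Carlos ∩ Chen: 08:30–09:30, 12:00–12:30, 14:30–16:00.
Windows ≥ 90 min: 14:30–16:00.
Earliest such window starts at 14:30.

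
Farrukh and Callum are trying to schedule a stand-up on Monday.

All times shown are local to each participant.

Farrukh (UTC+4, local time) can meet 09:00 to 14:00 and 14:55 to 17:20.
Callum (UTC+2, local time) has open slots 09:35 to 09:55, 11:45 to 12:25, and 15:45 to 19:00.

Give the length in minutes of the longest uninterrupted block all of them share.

Farrukh → UTC: 05:00–10:00, 10:55–13:20.
Callum → UTC: 07:35–07:55, 09:45–10:25, 13:45–17:00.
Farrukh ∩ Callum: 07:35–07:55, 09:45–10:00.
Common window lengths: 20, 15 min; longest is 20.

20 minutes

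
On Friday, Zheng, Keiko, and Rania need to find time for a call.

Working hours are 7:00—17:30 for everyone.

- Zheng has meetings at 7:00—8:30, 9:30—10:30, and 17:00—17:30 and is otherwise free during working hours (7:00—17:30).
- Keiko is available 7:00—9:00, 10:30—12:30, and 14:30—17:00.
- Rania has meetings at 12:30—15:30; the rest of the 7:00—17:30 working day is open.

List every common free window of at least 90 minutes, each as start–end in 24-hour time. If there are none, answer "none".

Zheng free within 07:00–17:30: 08:30–09:30, 10:30–17:00.
Rania free within 07:00–17:30: 07:00–12:30, 15:30–17:30.
Zheng ∩ Keiko: 08:30–09:00, 10:30–12:30, 14:30–17:00.
Zheng ∩ Keiko ∩ Rania: 08:30–09:00, 10:30–12:30, 15:30–17:00.
Windows ≥ 90 min: 10:30–12:30, 15:30–17:00.

10:30–12:30, 15:30–17:00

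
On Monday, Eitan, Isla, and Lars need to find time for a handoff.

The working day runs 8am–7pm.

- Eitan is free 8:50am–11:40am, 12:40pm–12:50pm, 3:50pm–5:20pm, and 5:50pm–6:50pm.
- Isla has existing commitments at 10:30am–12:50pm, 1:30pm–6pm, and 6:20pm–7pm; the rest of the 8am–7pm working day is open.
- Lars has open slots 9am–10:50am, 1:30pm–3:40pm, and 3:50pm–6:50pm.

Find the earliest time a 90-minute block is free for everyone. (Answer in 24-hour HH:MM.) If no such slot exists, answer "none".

Isla free within 08:00–19:00: 08:00–10:30, 12:50–13:30, 18:00–18:20.
Eitan ∩ Isla: 08:50–10:30, 18:00–18:20.
Eitan ∩ Isla ∩ Lars: 09:00–10:30, 18:00–18:20.
Windows ≥ 90 min: 09:00–10:30.
Earliest such window starts at 09:00.

09:00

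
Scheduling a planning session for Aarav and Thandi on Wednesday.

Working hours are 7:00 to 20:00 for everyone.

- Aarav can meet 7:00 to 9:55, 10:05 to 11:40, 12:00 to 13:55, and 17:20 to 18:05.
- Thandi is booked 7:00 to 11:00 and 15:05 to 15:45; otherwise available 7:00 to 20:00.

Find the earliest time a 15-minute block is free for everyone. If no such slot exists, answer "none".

Thandi free within 07:00–20:00: 11:00–15:05, 15:45–20:00.
Aarav ∩ Thandi: 11:00–11:40, 12:00–13:55, 17:20–18:05.
Windows ≥ 15 min: 11:00–11:40, 12:00–13:55, 17:20–18:05.
Earliest such window starts at 11:00.

11:00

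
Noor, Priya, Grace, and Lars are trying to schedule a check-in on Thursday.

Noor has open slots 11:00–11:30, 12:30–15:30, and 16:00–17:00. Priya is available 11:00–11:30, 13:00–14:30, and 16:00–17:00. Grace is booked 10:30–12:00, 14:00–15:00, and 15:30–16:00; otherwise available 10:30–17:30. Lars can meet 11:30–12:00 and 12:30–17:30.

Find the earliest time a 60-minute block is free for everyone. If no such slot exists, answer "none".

13:00

Grace free within 10:30–17:30: 12:00–14:00, 15:00–15:30, 16:00–17:30.
Noor ∩ Priya: 11:00–11:30, 13:00–14:30, 16:00–17:00.
Noor ∩ Priya ∩ Grace: 13:00–14:00, 16:00–17:00.
Noor ∩ Priya ∩ Grace ∩ Lars: 13:00–14:00, 16:00–17:00.
Windows ≥ 60 min: 13:00–14:00, 16:00–17:00.
Earliest such window starts at 13:00.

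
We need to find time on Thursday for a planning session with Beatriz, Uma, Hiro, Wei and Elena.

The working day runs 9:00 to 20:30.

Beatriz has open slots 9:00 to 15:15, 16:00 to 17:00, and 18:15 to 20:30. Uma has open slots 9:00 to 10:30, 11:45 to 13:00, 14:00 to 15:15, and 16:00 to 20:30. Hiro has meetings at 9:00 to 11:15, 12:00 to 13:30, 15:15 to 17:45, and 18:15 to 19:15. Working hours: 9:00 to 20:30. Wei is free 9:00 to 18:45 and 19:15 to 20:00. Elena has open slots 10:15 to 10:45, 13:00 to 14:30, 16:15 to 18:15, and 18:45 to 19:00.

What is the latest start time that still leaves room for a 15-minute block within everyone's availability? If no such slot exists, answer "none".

Hiro free within 09:00–20:30: 11:15–12:00, 13:30–15:15, 17:45–18:15, 19:15–20:30.
Beatriz ∩ Uma: 09:00–10:30, 11:45–13:00, 14:00–15:15, 16:00–17:00, 18:15–20:30.
Beatriz ∩ Uma ∩ Hiro: 11:45–12:00, 14:00–15:15, 19:15–20:30.
Beatriz ∩ Uma ∩ Hiro ∩ Wei: 11:45–12:00, 14:00–15:15, 19:15–20:00.
Beatriz ∩ Uma ∩ Hiro ∩ Wei ∩ Elena: 14:00–14:30.
Windows ≥ 15 min: 14:00–14:30.
Latest start in the last window 14:00–14:30 is 14:30 − 15 min = 14:15.

14:15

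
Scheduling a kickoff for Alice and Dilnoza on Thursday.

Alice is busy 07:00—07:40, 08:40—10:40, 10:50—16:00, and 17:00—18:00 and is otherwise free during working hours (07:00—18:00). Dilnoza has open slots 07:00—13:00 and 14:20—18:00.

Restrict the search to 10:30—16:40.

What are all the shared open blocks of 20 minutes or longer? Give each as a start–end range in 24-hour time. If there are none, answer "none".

16:00–16:40

Alice free within 07:00–18:00: 07:40–08:40, 10:40–10:50, 16:00–17:00.
Alice ∩ Dilnoza: 07:40–08:40, 10:40–10:50, 16:00–17:00.
Restricted to 10:30–16:40: 10:40–10:50, 16:00–16:40.
Windows ≥ 20 min: 16:00–16:40.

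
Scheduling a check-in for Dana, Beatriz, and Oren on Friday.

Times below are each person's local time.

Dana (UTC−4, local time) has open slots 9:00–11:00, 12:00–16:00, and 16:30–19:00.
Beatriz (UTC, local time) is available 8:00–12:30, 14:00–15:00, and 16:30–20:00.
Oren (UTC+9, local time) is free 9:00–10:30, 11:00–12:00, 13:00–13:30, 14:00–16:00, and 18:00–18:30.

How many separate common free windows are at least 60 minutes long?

0

Dana → UTC: 13:00–15:00, 16:00–20:00, 20:30–23:00.
Beatriz → UTC: 08:00–12:30, 14:00–15:00, 16:30–20:00.
Oren → UTC: 00:00–01:30, 02:00–03:00, 04:00–04:30, 05:00–07:00, 09:00–09:30.
Dana ∩ Beatriz: 14:00–15:00, 16:30–20:00.
Dana ∩ Beatriz ∩ Oren: (none).
Windows ≥ 60 min: (none).
That's 0 windows.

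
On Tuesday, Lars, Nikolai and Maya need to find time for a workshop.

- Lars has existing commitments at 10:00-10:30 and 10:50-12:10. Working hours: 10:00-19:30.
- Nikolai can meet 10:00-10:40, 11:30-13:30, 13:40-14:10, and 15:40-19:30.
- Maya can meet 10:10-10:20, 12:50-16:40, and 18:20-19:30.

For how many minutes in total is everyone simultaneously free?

Lars free within 10:00–19:30: 10:30–10:50, 12:10–19:30.
Lars ∩ Nikolai: 10:30–10:40, 12:10–13:30, 13:40–14:10, 15:40–19:30.
Lars ∩ Nikolai ∩ Maya: 12:50–13:30, 13:40–14:10, 15:40–16:40, 18:20–19:30.
Total common minutes: 40 + 30 + 60 + 70 = 200.

200 minutes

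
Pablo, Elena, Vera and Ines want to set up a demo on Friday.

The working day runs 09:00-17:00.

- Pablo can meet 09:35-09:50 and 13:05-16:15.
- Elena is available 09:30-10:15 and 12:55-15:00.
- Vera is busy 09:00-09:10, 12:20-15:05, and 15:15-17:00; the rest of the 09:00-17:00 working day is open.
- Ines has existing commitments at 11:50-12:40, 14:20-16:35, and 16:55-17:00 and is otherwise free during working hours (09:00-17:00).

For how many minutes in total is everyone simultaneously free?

15 minutes

Vera free within 09:00–17:00: 09:10–12:20, 15:05–15:15.
Ines free within 09:00–17:00: 09:00–11:50, 12:40–14:20, 16:35–16:55.
Pablo ∩ Elena: 09:35–09:50, 13:05–15:00.
Pablo ∩ Elena ∩ Vera: 09:35–09:50.
Pablo ∩ Elena ∩ Vera ∩ Ines: 09:35–09:50.
Total common minutes: 15.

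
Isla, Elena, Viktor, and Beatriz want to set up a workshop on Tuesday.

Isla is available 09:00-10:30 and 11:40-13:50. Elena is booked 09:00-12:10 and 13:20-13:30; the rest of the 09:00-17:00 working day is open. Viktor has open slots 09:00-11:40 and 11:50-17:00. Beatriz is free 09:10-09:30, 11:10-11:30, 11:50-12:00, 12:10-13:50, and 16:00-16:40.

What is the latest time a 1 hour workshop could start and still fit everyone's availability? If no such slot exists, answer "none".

12:20

Elena free within 09:00–17:00: 12:10–13:20, 13:30–17:00.
Isla ∩ Elena: 12:10–13:20, 13:30–13:50.
Isla ∩ Elena ∩ Viktor: 12:10–13:20, 13:30–13:50.
Isla ∩ Elena ∩ Viktor ∩ Beatriz: 12:10–13:20, 13:30–13:50.
Windows ≥ 60 min: 12:10–13:20.
Latest start in the last window 12:10–13:20 is 13:20 − 60 min = 12:20.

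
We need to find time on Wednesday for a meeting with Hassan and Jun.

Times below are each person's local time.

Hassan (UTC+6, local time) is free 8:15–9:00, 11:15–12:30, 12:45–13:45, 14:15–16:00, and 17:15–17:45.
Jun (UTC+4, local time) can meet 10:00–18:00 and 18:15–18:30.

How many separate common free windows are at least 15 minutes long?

4

Hassan → UTC: 02:15–03:00, 05:15–06:30, 06:45–07:45, 08:15–10:00, 11:15–11:45.
Jun → UTC: 06:00–14:00, 14:15–14:30.
Hassan ∩ Jun: 06:00–06:30, 06:45–07:45, 08:15–10:00, 11:15–11:45.
Windows ≥ 15 min: 06:00–06:30, 06:45–07:45, 08:15–10:00, 11:15–11:45.
That's 4 windows.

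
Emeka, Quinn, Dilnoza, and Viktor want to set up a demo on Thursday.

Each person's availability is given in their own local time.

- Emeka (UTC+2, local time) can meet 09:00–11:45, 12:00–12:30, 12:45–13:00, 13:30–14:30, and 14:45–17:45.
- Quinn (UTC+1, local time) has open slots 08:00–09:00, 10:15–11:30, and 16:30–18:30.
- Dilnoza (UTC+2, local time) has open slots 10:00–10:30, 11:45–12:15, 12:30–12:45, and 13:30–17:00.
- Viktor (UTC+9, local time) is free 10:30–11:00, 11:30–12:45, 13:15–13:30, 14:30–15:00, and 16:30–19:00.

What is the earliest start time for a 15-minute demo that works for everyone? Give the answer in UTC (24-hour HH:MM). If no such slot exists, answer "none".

Emeka → UTC: 07:00–09:45, 10:00–10:30, 10:45–11:00, 11:30–12:30, 12:45–15:45.
Quinn → UTC: 07:00–08:00, 09:15–10:30, 15:30–17:30.
Dilnoza → UTC: 08:00–08:30, 09:45–10:15, 10:30–10:45, 11:30–15:00.
Viktor → UTC: 01:30–02:00, 02:30–03:45, 04:15–04:30, 05:30–06:00, 07:30–10:00.
Emeka ∩ Quinn: 07:00–08:00, 09:15–09:45, 10:00–10:30, 15:30–15:45.
Emeka ∩ Quinn ∩ Dilnoza: 10:00–10:15.
Emeka ∩ Quinn ∩ Dilnoza ∩ Viktor: (none).
Windows ≥ 15 min: (none).

none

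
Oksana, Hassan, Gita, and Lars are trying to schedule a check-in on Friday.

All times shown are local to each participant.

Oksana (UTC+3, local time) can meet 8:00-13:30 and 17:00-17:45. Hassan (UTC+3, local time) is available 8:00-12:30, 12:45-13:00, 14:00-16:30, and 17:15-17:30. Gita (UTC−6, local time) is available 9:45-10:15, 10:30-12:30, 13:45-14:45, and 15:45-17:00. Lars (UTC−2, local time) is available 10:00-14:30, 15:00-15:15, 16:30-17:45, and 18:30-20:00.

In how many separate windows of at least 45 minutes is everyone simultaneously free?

0

Oksana → UTC: 05:00–10:30, 14:00–14:45.
Hassan → UTC: 05:00–09:30, 09:45–10:00, 11:00–13:30, 14:15–14:30.
Gita → UTC: 15:45–16:15, 16:30–18:30, 19:45–20:45, 21:45–23:00.
Lars → UTC: 12:00–16:30, 17:00–17:15, 18:30–19:45, 20:30–22:00.
Oksana ∩ Hassan: 05:00–09:30, 09:45–10:00, 14:15–14:30.
Oksana ∩ Hassan ∩ Gita: (none).
Oksana ∩ Hassan ∩ Gita ∩ Lars: (none).
Windows ≥ 45 min: (none).
That's 0 windows.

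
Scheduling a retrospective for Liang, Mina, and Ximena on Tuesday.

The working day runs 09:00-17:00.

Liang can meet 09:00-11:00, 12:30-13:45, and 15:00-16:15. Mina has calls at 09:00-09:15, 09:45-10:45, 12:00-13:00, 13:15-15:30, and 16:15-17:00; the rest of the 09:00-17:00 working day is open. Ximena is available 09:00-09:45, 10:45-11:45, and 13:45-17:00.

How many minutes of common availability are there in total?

Mina free within 09:00–17:00: 09:15–09:45, 10:45–12:00, 13:00–13:15, 15:30–16:15.
Liang ∩ Mina: 09:15–09:45, 10:45–11:00, 13:00–13:15, 15:30–16:15.
Liang ∩ Mina ∩ Ximena: 09:15–09:45, 10:45–11:00, 15:30–16:15.
Total common minutes: 30 + 15 + 45 = 90.

90 minutes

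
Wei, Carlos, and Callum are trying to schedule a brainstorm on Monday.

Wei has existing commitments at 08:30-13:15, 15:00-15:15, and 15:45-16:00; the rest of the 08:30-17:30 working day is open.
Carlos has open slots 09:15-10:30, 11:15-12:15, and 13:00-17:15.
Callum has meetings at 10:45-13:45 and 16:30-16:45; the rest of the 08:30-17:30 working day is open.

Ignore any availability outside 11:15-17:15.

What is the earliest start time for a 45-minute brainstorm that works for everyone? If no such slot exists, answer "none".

Wei free within 08:30–17:30: 13:15–15:00, 15:15–15:45, 16:00–17:30.
Callum free within 08:30–17:30: 08:30–10:45, 13:45–16:30, 16:45–17:30.
Wei ∩ Carlos: 13:15–15:00, 15:15–15:45, 16:00–17:15.
Wei ∩ Carlos ∩ Callum: 13:45–15:00, 15:15–15:45, 16:00–16:30, 16:45–17:15.
Restricted to 11:15–17:15: 13:45–15:00, 15:15–15:45, 16:00–16:30, 16:45–17:15.
Windows ≥ 45 min: 13:45–15:00.
Earliest such window starts at 13:45.

13:45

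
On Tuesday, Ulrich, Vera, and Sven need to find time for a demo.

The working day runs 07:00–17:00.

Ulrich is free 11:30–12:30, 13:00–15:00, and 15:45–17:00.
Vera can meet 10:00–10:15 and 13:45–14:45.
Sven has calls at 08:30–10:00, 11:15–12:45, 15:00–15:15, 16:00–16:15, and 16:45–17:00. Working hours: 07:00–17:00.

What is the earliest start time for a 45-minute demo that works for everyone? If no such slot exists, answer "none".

Sven free within 07:00–17:00: 07:00–08:30, 10:00–11:15, 12:45–15:00, 15:15–16:00, 16:15–16:45.
Ulrich ∩ Vera: 13:45–14:45.
Ulrich ∩ Vera ∩ Sven: 13:45–14:45.
Windows ≥ 45 min: 13:45–14:45.
Earliest such window starts at 13:45.

13:45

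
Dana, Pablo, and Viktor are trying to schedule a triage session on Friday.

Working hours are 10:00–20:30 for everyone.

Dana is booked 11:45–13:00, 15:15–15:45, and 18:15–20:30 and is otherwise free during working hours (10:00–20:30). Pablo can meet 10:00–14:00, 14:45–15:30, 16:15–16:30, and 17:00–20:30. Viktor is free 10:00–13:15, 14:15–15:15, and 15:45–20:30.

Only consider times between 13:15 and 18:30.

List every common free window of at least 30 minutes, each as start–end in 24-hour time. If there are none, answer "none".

Dana free within 10:00–20:30: 10:00–11:45, 13:00–15:15, 15:45–18:15.
Dana ∩ Pablo: 10:00–11:45, 13:00–14:00, 14:45–15:15, 16:15–16:30, 17:00–18:15.
Dana ∩ Pablo ∩ Viktor: 10:00–11:45, 13:00–13:15, 14:45–15:15, 16:15–16:30, 17:00–18:15.
Restricted to 13:15–18:30: 14:45–15:15, 16:15–16:30, 17:00–18:15.
Windows ≥ 30 min: 14:45–15:15, 17:00–18:15.

14:45–15:15, 17:00–18:15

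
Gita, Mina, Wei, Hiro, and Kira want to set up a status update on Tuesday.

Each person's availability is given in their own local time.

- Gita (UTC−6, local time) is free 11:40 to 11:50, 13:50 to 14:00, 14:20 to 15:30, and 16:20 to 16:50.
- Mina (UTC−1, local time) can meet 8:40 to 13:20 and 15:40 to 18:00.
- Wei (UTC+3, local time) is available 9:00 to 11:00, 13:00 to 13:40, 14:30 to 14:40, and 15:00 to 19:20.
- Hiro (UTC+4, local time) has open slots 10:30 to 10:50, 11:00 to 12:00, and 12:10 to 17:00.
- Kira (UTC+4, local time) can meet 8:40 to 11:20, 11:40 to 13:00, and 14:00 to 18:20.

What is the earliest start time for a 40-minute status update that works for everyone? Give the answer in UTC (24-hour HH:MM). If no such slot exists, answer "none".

none

Gita → UTC: 17:40–17:50, 19:50–20:00, 20:20–21:30, 22:20–22:50.
Mina → UTC: 09:40–14:20, 16:40–19:00.
Wei → UTC: 06:00–08:00, 10:00–10:40, 11:30–11:40, 12:00–16:20.
Hiro → UTC: 06:30–06:50, 07:00–08:00, 08:10–13:00.
Kira → UTC: 04:40–07:20, 07:40–09:00, 10:00–14:20.
Gita ∩ Mina: 17:40–17:50.
Gita ∩ Mina ∩ Wei: (none).
Gita ∩ Mina ∩ Wei ∩ Hiro: (none).
Gita ∩ Mina ∩ Wei ∩ Hiro ∩ Kira: (none).
Windows ≥ 40 min: (none).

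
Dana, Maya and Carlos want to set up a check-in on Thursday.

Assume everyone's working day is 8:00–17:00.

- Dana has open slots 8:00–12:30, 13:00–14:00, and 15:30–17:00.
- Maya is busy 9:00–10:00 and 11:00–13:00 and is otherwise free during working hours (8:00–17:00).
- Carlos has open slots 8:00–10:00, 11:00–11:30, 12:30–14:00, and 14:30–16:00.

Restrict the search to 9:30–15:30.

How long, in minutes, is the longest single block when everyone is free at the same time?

60 minutes

Maya free within 08:00–17:00: 08:00–09:00, 10:00–11:00, 13:00–17:00.
Dana ∩ Maya: 08:00–09:00, 10:00–11:00, 13:00–14:00, 15:30–17:00.
Dana ∩ Maya ∩ Carlos: 08:00–09:00, 13:00–14:00, 15:30–16:00.
Restricted to 09:30–15:30: 13:00–14:00.
Single common window of 60 minutes.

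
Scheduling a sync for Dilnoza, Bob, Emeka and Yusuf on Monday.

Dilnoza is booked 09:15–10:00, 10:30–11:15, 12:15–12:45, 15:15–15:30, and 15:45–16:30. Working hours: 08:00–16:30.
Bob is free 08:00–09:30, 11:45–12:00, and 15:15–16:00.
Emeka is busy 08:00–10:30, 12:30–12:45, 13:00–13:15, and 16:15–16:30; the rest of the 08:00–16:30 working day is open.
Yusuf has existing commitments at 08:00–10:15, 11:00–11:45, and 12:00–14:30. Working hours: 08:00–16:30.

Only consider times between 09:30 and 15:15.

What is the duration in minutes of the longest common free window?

15 minutes

Dilnoza free within 08:00–16:30: 08:00–09:15, 10:00–10:30, 11:15–12:15, 12:45–15:15, 15:30–15:45.
Emeka free within 08:00–16:30: 10:30–12:30, 12:45–13:00, 13:15–16:15.
Yusuf free within 08:00–16:30: 10:15–11:00, 11:45–12:00, 14:30–16:30.
Dilnoza ∩ Bob: 08:00–09:15, 11:45–12:00, 15:30–15:45.
Dilnoza ∩ Bob ∩ Emeka: 11:45–12:00, 15:30–15:45.
Dilnoza ∩ Bob ∩ Emeka ∩ Yusuf: 11:45–12:00, 15:30–15:45.
Restricted to 09:30–15:15: 11:45–12:00.
Single common window of 15 minutes.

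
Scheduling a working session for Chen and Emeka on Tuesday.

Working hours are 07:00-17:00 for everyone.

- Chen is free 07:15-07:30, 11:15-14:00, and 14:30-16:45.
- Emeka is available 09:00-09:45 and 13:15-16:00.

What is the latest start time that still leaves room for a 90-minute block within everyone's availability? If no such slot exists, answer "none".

Chen ∩ Emeka: 13:15–14:00, 14:30–16:00.
Windows ≥ 90 min: 14:30–16:00.
Latest start in the last window 14:30–16:00 is 16:00 − 90 min = 14:30.

14:30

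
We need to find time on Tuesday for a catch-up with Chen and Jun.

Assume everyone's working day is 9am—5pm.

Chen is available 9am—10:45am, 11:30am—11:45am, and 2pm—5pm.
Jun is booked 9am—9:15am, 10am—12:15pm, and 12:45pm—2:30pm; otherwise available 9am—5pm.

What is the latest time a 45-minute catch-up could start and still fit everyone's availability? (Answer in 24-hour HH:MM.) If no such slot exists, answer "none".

16:15

Jun free within 09:00–17:00: 09:15–10:00, 12:15–12:45, 14:30–17:00.
Chen ∩ Jun: 09:15–10:00, 14:30–17:00.
Windows ≥ 45 min: 09:15–10:00, 14:30–17:00.
Latest start in the last window 14:30–17:00 is 17:00 − 45 min = 16:15.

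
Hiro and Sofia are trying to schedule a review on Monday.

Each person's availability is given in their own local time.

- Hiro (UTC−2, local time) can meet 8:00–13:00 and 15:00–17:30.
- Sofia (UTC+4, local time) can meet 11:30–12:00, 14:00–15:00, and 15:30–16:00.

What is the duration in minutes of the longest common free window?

Hiro → UTC: 10:00–15:00, 17:00–19:30.
Sofia → UTC: 07:30–08:00, 10:00–11:00, 11:30–12:00.
Hiro ∩ Sofia: 10:00–11:00, 11:30–12:00.
Common window lengths: 60, 30 min; longest is 60.

60 minutes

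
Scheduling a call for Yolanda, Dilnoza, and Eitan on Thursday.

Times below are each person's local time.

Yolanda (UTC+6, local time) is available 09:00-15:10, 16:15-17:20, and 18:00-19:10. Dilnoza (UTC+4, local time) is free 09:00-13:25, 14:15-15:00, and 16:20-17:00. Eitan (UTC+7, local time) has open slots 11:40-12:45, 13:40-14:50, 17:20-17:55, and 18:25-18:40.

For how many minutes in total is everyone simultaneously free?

Yolanda → UTC: 03:00–09:10, 10:15–11:20, 12:00–13:10.
Dilnoza → UTC: 05:00–09:25, 10:15–11:00, 12:20–13:00.
Eitan → UTC: 04:40–05:45, 06:40–07:50, 10:20–10:55, 11:25–11:40.
Yolanda ∩ Dilnoza: 05:00–09:10, 10:15–11:00, 12:20–13:00.
Yolanda ∩ Dilnoza ∩ Eitan: 05:00–05:45, 06:40–07:50, 10:20–10:55.
Total common minutes: 45 + 70 + 35 = 150.

150 minutes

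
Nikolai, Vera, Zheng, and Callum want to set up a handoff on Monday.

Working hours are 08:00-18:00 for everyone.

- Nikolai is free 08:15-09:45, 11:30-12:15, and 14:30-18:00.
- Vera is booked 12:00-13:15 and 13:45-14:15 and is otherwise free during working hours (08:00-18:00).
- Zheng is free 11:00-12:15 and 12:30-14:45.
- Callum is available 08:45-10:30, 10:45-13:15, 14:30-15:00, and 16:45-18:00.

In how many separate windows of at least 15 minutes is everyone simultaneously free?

Vera free within 08:00–18:00: 08:00–12:00, 13:15–13:45, 14:15–18:00.
Nikolai ∩ Vera: 08:15–09:45, 11:30–12:00, 14:30–18:00.
Nikolai ∩ Vera ∩ Zheng: 11:30–12:00, 14:30–14:45.
Nikolai ∩ Vera ∩ Zheng ∩ Callum: 11:30–12:00, 14:30–14:45.
Windows ≥ 15 min: 11:30–12:00, 14:30–14:45.
That's 2 windows.

2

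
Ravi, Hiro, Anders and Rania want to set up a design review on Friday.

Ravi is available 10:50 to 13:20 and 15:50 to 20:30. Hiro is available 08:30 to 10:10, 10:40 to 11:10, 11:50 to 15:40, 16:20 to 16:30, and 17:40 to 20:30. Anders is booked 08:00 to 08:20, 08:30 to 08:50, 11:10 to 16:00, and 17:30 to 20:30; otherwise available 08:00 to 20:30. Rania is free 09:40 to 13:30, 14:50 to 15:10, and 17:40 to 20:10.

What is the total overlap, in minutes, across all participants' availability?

Anders free within 08:00–20:30: 08:20–08:30, 08:50–11:10, 16:00–17:30.
Ravi ∩ Hiro: 10:50–11:10, 11:50–13:20, 16:20–16:30, 17:40–20:30.
Ravi ∩ Hiro ∩ Anders: 10:50–11:10, 16:20–16:30.
Ravi ∩ Hiro ∩ Anders ∩ Rania: 10:50–11:10.
Total common minutes: 20.

20 minutes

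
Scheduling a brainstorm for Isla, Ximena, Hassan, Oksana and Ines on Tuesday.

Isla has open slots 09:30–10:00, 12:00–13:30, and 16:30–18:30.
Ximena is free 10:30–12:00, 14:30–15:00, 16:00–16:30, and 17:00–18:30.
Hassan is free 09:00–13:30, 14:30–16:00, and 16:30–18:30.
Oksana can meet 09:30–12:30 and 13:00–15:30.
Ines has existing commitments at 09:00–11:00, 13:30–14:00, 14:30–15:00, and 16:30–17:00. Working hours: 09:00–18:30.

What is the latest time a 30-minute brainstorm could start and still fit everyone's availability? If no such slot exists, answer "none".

none

Ines free within 09:00–18:30: 11:00–13:30, 14:00–14:30, 15:00–16:30, 17:00–18:30.
Isla ∩ Ximena: 17:00–18:30.
Isla ∩ Ximena ∩ Hassan: 17:00–18:30.
Isla ∩ Ximena ∩ Hassan ∩ Oksana: (none).
Isla ∩ Ximena ∩ Hassan ∩ Oksana ∩ Ines: (none).
Windows ≥ 30 min: (none).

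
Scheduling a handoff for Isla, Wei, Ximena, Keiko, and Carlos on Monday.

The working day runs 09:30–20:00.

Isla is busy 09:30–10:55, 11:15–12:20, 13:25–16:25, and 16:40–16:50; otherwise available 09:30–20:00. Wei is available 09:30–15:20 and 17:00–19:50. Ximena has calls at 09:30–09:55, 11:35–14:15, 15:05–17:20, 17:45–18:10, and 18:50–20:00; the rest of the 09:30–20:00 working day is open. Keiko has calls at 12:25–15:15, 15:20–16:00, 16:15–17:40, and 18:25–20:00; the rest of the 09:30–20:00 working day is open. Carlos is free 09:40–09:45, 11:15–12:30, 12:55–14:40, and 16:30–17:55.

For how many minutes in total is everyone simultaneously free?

Isla free within 09:30–20:00: 10:55–11:15, 12:20–13:25, 16:25–16:40, 16:50–20:00.
Ximena free within 09:30–20:00: 09:55–11:35, 14:15–15:05, 17:20–17:45, 18:10–18:50.
Keiko free within 09:30–20:00: 09:30–12:25, 15:15–15:20, 16:00–16:15, 17:40–18:25.
Isla ∩ Wei: 10:55–11:15, 12:20–13:25, 17:00–19:50.
Isla ∩ Wei ∩ Ximena: 10:55–11:15, 17:20–17:45, 18:10–18:50.
Isla ∩ Wei ∩ Ximena ∩ Keiko: 10:55–11:15, 17:40–17:45, 18:10–18:25.
Isla ∩ Wei ∩ Ximena ∩ Keiko ∩ Carlos: 17:40–17:45.
Total common minutes: 5.

5 minutes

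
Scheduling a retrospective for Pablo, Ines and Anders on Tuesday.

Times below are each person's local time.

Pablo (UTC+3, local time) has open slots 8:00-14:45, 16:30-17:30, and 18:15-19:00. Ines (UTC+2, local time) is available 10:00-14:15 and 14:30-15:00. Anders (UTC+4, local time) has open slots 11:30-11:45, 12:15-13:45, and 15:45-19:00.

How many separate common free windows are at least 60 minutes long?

1

Pablo → UTC: 05:00–11:45, 13:30–14:30, 15:15–16:00.
Ines → UTC: 08:00–12:15, 12:30–13:00.
Anders → UTC: 07:30–07:45, 08:15–09:45, 11:45–15:00.
Pablo ∩ Ines: 08:00–11:45.
Pablo ∩ Ines ∩ Anders: 08:15–09:45.
Windows ≥ 60 min: 08:15–09:45.
That's 1 window.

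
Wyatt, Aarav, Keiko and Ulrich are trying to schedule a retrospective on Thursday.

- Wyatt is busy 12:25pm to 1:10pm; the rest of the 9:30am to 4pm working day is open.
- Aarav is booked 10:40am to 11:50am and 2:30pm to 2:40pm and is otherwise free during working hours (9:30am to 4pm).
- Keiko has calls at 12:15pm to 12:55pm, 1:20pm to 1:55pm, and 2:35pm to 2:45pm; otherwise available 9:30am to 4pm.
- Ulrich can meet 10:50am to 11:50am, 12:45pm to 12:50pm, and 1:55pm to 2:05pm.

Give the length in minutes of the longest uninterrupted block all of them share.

Wyatt free within 09:30–16:00: 09:30–12:25, 13:10–16:00.
Aarav free within 09:30–16:00: 09:30–10:40, 11:50–14:30, 14:40–16:00.
Keiko free within 09:30–16:00: 09:30–12:15, 12:55–13:20, 13:55–14:35, 14:45–16:00.
Wyatt ∩ Aarav: 09:30–10:40, 11:50–12:25, 13:10–14:30, 14:40–16:00.
Wyatt ∩ Aarav ∩ Keiko: 09:30–10:40, 11:50–12:15, 13:10–13:20, 13:55–14:30, 14:45–16:00.
Wyatt ∩ Aarav ∩ Keiko ∩ Ulrich: 13:55–14:05.
Single common window of 10 minutes.

10 minutes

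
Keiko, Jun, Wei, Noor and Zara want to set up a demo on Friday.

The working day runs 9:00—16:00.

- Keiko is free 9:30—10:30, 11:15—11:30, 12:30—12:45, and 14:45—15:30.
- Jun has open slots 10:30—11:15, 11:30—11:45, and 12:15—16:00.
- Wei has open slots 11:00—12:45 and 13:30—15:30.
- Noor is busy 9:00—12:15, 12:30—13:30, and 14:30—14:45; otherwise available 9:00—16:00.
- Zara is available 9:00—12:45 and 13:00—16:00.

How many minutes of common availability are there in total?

Noor free within 09:00–16:00: 12:15–12:30, 13:30–14:30, 14:45–16:00.
Keiko ∩ Jun: 12:30–12:45, 14:45–15:30.
Keiko ∩ Jun ∩ Wei: 12:30–12:45, 14:45–15:30.
Keiko ∩ Jun ∩ Wei ∩ Noor: 14:45–15:30.
Keiko ∩ Jun ∩ Wei ∩ Noor ∩ Zara: 14:45–15:30.
Total common minutes: 45.

45 minutes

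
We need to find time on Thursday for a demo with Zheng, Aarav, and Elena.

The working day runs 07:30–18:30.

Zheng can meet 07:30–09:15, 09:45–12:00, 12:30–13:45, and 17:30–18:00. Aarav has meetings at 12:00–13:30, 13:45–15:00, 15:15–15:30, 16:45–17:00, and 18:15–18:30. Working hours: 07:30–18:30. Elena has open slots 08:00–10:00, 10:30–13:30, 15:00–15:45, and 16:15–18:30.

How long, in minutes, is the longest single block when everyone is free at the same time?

90 minutes

Aarav free within 07:30–18:30: 07:30–12:00, 13:30–13:45, 15:00–15:15, 15:30–16:45, 17:00–18:15.
Zheng ∩ Aarav: 07:30–09:15, 09:45–12:00, 13:30–13:45, 17:30–18:00.
Zheng ∩ Aarav ∩ Elena: 08:00–09:15, 09:45–10:00, 10:30–12:00, 17:30–18:00.
Common window lengths: 75, 15, 90, 30 min; longest is 90.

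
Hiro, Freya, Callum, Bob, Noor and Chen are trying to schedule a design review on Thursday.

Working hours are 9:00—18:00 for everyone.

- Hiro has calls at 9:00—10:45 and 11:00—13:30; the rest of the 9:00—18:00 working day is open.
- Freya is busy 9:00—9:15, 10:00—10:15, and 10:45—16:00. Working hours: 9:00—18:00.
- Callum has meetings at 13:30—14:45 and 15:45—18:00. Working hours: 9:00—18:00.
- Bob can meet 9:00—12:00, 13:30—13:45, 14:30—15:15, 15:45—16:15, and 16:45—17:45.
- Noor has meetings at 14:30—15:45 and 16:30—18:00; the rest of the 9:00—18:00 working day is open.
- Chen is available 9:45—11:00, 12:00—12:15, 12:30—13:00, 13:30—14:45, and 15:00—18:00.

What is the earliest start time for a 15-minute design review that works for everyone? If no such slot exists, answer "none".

Hiro free within 09:00–18:00: 10:45–11:00, 13:30–18:00.
Freya free within 09:00–18:00: 09:15–10:00, 10:15–10:45, 16:00–18:00.
Callum free within 09:00–18:00: 09:00–13:30, 14:45–15:45.
Noor free within 09:00–18:00: 09:00–14:30, 15:45–16:30.
Hiro ∩ Freya: 16:00–18:00.
Hiro ∩ Freya ∩ Callum: (none).
Hiro ∩ Freya ∩ Callum ∩ Bob: (none).
Hiro ∩ Freya ∩ Callum ∩ Bob ∩ Noor: (none).
Hiro ∩ Freya ∩ Callum ∩ Bob ∩ Noor ∩ Chen: (none).
Windows ≥ 15 min: (none).

none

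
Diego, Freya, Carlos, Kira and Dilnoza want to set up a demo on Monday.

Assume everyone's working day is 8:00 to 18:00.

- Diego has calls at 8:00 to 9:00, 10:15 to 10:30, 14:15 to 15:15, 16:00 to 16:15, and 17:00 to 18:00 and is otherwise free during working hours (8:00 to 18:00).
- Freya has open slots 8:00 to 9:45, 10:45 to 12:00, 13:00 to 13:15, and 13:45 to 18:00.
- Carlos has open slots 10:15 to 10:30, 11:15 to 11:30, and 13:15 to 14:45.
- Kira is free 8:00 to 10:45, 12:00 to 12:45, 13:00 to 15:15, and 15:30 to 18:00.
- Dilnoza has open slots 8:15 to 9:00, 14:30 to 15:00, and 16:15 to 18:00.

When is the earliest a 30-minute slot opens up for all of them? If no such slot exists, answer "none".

none

Diego free within 08:00–18:00: 09:00–10:15, 10:30–14:15, 15:15–16:00, 16:15–17:00.
Diego ∩ Freya: 09:00–09:45, 10:45–12:00, 13:00–13:15, 13:45–14:15, 15:15–16:00, 16:15–17:00.
Diego ∩ Freya ∩ Carlos: 11:15–11:30, 13:45–14:15.
Diego ∩ Freya ∩ Carlos ∩ Kira: 13:45–14:15.
Diego ∩ Freya ∩ Carlos ∩ Kira ∩ Dilnoza: (none).
Windows ≥ 30 min: (none).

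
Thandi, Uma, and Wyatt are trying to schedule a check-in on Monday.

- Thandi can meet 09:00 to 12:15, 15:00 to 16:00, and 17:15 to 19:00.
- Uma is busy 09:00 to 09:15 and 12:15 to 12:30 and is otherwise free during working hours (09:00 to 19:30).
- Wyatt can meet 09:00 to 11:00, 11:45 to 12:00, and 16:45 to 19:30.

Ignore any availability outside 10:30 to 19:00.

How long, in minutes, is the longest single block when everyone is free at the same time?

105 minutes

Uma free within 09:00–19:30: 09:15–12:15, 12:30–19:30.
Thandi ∩ Uma: 09:15–12:15, 15:00–16:00, 17:15–19:00.
Thandi ∩ Uma ∩ Wyatt: 09:15–11:00, 11:45–12:00, 17:15–19:00.
Restricted to 10:30–19:00: 10:30–11:00, 11:45–12:00, 17:15–19:00.
Common window lengths: 30, 15, 105 min; longest is 105.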